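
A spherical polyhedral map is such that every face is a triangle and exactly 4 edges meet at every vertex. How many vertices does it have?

6

Each face has 3 edges and each edge borders two faces, so 2E = 3F.
Each vertex has degree 4, so 4V = 2E and hence V = 3F/4.
Euler: V − E + F = 2 ⇒ (3F/4) − (3F/2) + F = 2.
Multiply by 8: (6 − 12 + 8)F = 16, i.e. 2F = 16.
So F = 8, E = 3·8/2 = 12, V = 3·8/4 = 6.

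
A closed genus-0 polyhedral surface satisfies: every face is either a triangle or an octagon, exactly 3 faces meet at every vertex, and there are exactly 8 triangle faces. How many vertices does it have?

24

Let x be the number of octagons; then F = 8 + x.
Edge–face incidences: 2E = 3·8 + 8·x = 24 + 8x.
Every vertex has degree 3, so 3V = 2E.
Euler: V − E + F = 2 ⇒ (2E)/3 − E + (8 + x) = 2.
Multiply by 6: 2·(2E) − 3·(2E) + 6·(8 + x) = 12, i.e. 48 + 6x − (24 + 8x) = 12.
Collecting terms: −2x + 24 = 12, so −2x = −12, so x = 6.
Then 2E = 24 + 8·6 = 72, so E = 36, V = 2E/3 = 24, F = 8 + 6 = 14.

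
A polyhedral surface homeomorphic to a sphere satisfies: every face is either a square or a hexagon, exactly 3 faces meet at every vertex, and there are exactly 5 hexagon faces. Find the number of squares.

6

Let x be the number of squares; then F = 5 + x.
Edge–face incidences: 2E = 6·5 + 4·x = 30 + 4x.
Every vertex has degree 3, so 3V = 2E.
Euler: V − E + F = 2 ⇒ (2E)/3 − E + (5 + x) = 2.
Multiply by 6: 2·(2E) − 3·(2E) + 6·(5 + x) = 12, i.e. 30 + 6x − (30 + 4x) = 12.
Collecting terms: 2x = 12, so x = 6.
Then 2E = 30 + 4·6 = 54, so E = 27, V = 2E/3 = 18, F = 5 + 6 = 11.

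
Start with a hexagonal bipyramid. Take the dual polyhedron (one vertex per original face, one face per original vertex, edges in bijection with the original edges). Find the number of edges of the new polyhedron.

18

The base solid has V = 8, E = 18, F = 12.
The dual swaps V and F and preserves E: V′ = F = 12, E′ = E = 18, F′ = V = 8.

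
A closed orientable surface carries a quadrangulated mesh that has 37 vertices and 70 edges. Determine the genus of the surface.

0

Every face is a square and each edge borders two faces, so 4F = 2·70, giving F = 35.
χ = V − E + F = 37 − 70 + 35 = 2.
For a closed orientable surface χ = 2 − 2g, so g = (2 − (2))/2 = 0.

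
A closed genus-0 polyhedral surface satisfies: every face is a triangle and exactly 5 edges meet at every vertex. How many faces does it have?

Each face has 3 edges and each edge borders two faces, so 2E = 3F.
Each vertex has degree 5, so 5V = 2E and hence V = 3F/5.
Euler: V − E + F = 2 ⇒ (3F/5) − (3F/2) + F = 2.
Multiply by 10: (6 − 15 + 10)F = 20, i.e. 1F = 20.
So F = 20, E = 3·20/2 = 30, V = 3·20/5 = 12.

20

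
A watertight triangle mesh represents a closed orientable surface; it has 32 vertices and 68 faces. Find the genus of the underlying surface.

Every face is a triangle, so 2E = 3·68 = 204, giving E = 102.
χ = V − E + F = 32 − 102 + 68 = -2.
For a closed orientable surface χ = 2 − 2g, so g = (2 − (-2))/2 = 2.

2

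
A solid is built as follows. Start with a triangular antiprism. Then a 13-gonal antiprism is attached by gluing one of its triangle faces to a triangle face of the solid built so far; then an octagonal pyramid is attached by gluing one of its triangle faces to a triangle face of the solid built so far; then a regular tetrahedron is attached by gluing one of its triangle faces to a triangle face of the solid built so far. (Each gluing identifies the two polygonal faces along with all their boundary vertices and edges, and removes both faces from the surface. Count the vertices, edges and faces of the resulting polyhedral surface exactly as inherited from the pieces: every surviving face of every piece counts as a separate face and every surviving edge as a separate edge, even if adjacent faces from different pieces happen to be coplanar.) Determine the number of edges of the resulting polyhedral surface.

A triangular antiprism: V=6, E=12, F=8.
Attach a 13-gonal antiprism (V=26, E=52, F=28) along a 3-gon: merge 3 vertices and 3 edges, delete both glued faces → V=29, E=61, F=34.
Attach an octagonal pyramid (V=9, E=16, F=9) along a 3-gon: merge 3 vertices and 3 edges, delete both glued faces → V=35, E=74, F=41.
Attach a regular tetrahedron (V=4, E=6, F=4) along a 3-gon: merge 3 vertices and 3 edges, delete both glued faces → V=36, E=77, F=43.
Check: V − E + F = 36 − 77 + 43 = 2.

77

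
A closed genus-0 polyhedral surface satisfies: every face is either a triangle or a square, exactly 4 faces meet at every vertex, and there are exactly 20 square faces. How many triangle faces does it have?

Let x be the number of triangles; then F = 20 + x.
Edge–face incidences: 2E = 4·20 + 3·x = 80 + 3x.
Every vertex has degree 4, so 4V = 2E.
Euler: V − E + F = 2 ⇒ (2E)/4 − E + (20 + x) = 2.
Multiply by 8: 2·(2E) − 4·(2E) + 8·(20 + x) = 16, i.e. 160 + 8x − 2·(80 + 3x) = 16.
Collecting terms: 2x = 16, so x = 8.
Then 2E = 80 + 3·8 = 104, so E = 52, V = 2E/4 = 26, F = 20 + 8 = 28.

8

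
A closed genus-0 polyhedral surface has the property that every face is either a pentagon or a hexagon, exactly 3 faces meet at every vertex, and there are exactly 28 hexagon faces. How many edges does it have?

114

Let x be the number of pentagons; then F = 28 + x.
Edge–face incidences: 2E = 6·28 + 5·x = 168 + 5x.
Every vertex has degree 3, so 3V = 2E.
Euler: V − E + F = 2 ⇒ (2E)/3 − E + (28 + x) = 2.
Multiply by 6: 2·(2E) − 3·(2E) + 6·(28 + x) = 12, i.e. 168 + 6x − (168 + 5x) = 12.
Collecting terms: x = 12.
Then 2E = 168 + 5·12 = 228, so E = 114, V = 2E/3 = 76, F = 28 + 12 = 40.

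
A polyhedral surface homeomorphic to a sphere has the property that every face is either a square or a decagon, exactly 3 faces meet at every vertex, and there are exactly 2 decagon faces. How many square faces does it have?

10

Let x be the number of squares; then F = 2 + x.
Edge–face incidences: 2E = 10·2 + 4·x = 20 + 4x.
Every vertex has degree 3, so 3V = 2E.
Euler: V − E + F = 2 ⇒ (2E)/3 − E + (2 + x) = 2.
Multiply by 6: 2·(2E) − 3·(2E) + 6·(2 + x) = 12, i.e. 12 + 6x − (20 + 4x) = 12.
Collecting terms: 2x − 8 = 12, so 2x = 20, so x = 10.
Then 2E = 20 + 4·10 = 60, so E = 30, V = 2E/3 = 20, F = 2 + 10 = 12.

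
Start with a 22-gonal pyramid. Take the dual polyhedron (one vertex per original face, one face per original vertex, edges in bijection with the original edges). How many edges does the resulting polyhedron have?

The base solid has V = 23, E = 44, F = 23.
The dual swaps V and F and preserves E: V′ = F = 23, E′ = E = 44, F′ = V = 23.

44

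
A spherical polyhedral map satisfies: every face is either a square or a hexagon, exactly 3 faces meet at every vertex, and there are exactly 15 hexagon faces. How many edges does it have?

Let x be the number of squares; then F = 15 + x.
Edge–face incidences: 2E = 6·15 + 4·x = 90 + 4x.
Every vertex has degree 3, so 3V = 2E.
Euler: V − E + F = 2 ⇒ (2E)/3 − E + (15 + x) = 2.
Multiply by 6: 2·(2E) − 3·(2E) + 6·(15 + x) = 12, i.e. 90 + 6x − (90 + 4x) = 12.
Collecting terms: 2x = 12, so x = 6.
Then 2E = 90 + 4·6 = 114, so E = 57, V = 2E/3 = 38, F = 15 + 6 = 21.

57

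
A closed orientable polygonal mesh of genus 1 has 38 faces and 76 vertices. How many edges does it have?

For a closed orientable surface of genus 1, χ = 2 − 2·1 = 0.
E = V + F − (0) = 76 + 38 − (0) = 114.

114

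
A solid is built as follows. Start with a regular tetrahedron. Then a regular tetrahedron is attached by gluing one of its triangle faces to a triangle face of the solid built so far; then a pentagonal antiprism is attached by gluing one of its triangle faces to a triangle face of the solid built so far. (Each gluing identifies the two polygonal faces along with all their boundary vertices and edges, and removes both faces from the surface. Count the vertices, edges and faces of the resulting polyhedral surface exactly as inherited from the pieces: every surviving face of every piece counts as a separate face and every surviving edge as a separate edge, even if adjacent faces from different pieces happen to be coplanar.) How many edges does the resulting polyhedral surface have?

A regular tetrahedron: V=4, E=6, F=4.
Attach a regular tetrahedron (V=4, E=6, F=4) along a 3-gon: merge 3 vertices and 3 edges, delete both glued faces → V=5, E=9, F=6.
Attach a pentagonal antiprism (V=10, E=20, F=12) along a 3-gon: merge 3 vertices and 3 edges, delete both glued faces → V=12, E=26, F=16.
Check: V − E + F = 12 − 26 + 16 = 2.

26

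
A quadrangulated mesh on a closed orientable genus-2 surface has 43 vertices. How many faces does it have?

45

χ = 2 − 2·2 = -2, and every face is a square so 4F = 2E.
V − E + F = -2 with E = 4F/2 gives 43 − (4/2 − 1)·F = -2, so F = 45 and E = 90.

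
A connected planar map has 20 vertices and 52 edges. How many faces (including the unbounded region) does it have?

34

Euler's formula for a connected plane graph: V − E + F = 2, so F = 2 − 20 + 52 = 34.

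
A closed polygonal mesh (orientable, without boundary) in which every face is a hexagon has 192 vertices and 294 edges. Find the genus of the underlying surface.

Every face is a hexagon and each edge borders two faces, so 6F = 2·294, giving F = 98.
χ = V − E + F = 192 − 294 + 98 = -4.
For a closed orientable surface χ = 2 − 2g, so g = (2 − (-4))/2 = 3.

3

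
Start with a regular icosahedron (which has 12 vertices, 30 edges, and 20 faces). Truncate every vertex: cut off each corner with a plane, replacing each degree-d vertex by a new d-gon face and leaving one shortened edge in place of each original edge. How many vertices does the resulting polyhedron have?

60

Truncation replaces each original edge-end by a new vertex, so V′ = 2E = 60.
Each original edge survives, and each old vertex of degree d contributes d new edges; summing degrees gives Σd = 2E, so E′ = E + 2E = 3E = 90.
Each original face survives and each original vertex becomes one new face: F′ = F + V = 32.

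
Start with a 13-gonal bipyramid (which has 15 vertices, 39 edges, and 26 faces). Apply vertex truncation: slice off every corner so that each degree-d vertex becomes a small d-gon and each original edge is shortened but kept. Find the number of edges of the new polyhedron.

117

Truncation replaces each original edge-end by a new vertex, so V′ = 2E = 78.
Each original edge survives, and each old vertex of degree d contributes d new edges; summing degrees gives Σd = 2E, so E′ = E + 2E = 3E = 117.
Each original face survives and each original vertex becomes one new face: F′ = F + V = 41.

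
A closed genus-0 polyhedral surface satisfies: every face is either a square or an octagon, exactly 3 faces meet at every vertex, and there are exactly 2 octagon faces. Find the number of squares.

8

Let x be the number of squares; then F = 2 + x.
Edge–face incidences: 2E = 8·2 + 4·x = 16 + 4x.
Every vertex has degree 3, so 3V = 2E.
Euler: V − E + F = 2 ⇒ (2E)/3 − E + (2 + x) = 2.
Multiply by 6: 2·(2E) − 3·(2E) + 6·(2 + x) = 12, i.e. 12 + 6x − (16 + 4x) = 12.
Collecting terms: 2x − 4 = 12, so 2x = 16, so x = 8.
Then 2E = 16 + 4·8 = 48, so E = 24, V = 2E/3 = 16, F = 2 + 8 = 10.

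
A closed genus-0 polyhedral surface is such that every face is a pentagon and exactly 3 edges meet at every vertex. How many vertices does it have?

20

Each face has 5 edges and each edge borders two faces, so 2E = 5F.
Each vertex has degree 3, so 3V = 2E and hence V = 5F/3.
Euler: V − E + F = 2 ⇒ (5F/3) − (5F/2) + F = 2.
Multiply by 6: (10 − 15 + 6)F = 12, i.e. 1F = 12.
So F = 12, E = 5·12/2 = 30, V = 5·12/3 = 20.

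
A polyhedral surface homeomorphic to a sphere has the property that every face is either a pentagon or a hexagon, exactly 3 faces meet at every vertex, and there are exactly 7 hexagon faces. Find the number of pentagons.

12

Let x be the number of pentagons; then F = 7 + x.
Edge–face incidences: 2E = 6·7 + 5·x = 42 + 5x.
Every vertex has degree 3, so 3V = 2E.
Euler: V − E + F = 2 ⇒ (2E)/3 − E + (7 + x) = 2.
Multiply by 6: 2·(2E) − 3·(2E) + 6·(7 + x) = 12, i.e. 42 + 6x − (42 + 5x) = 12.
Collecting terms: x = 12.
Then 2E = 42 + 5·12 = 102, so E = 51, V = 2E/3 = 34, F = 7 + 12 = 19.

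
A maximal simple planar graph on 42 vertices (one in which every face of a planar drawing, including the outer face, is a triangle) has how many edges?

120

In a plane triangulation 3F = 2E and V − E + F = 2, so E = 3V − 6 = 3·42 − 6 = 120.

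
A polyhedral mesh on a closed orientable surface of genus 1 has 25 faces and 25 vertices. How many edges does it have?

For a closed orientable surface of genus 1, χ = 2 − 2·1 = 0.
E = V + F − (0) = 25 + 25 − (0) = 50.

50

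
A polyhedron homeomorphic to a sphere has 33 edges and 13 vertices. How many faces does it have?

Here V − E + F = 2.
F = 2 − V + E = 2 − 13 + 33 = 22.

22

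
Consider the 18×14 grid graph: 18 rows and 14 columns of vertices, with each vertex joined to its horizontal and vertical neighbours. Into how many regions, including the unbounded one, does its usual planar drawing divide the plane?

The grid has V = 18·14 = 252 vertices and E = 18·13 + 14·17 = 472 edges.
F = 2 − V + E = 2 − 252 + 472 = 222.

222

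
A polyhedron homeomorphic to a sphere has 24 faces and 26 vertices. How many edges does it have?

Here V − E + F = 2.
E = V + F − (2) = 26 + 24 − (2) = 48.

48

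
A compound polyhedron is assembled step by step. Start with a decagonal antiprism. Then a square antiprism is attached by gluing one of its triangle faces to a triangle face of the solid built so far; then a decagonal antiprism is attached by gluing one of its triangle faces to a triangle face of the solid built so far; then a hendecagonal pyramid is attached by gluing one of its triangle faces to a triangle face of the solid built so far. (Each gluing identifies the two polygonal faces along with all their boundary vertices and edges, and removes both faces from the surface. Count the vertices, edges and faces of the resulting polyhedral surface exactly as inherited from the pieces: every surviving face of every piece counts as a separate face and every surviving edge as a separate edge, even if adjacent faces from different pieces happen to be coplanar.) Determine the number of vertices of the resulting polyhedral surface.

51

A decagonal antiprism: V=20, E=40, F=22.
Attach a square antiprism (V=8, E=16, F=10) along a 3-gon: merge 3 vertices and 3 edges, delete both glued faces → V=25, E=53, F=30.
Attach a decagonal antiprism (V=20, E=40, F=22) along a 3-gon: merge 3 vertices and 3 edges, delete both glued faces → V=42, E=90, F=50.
Attach a hendecagonal pyramid (V=12, E=22, F=12) along a 3-gon: merge 3 vertices and 3 edges, delete both glued faces → V=51, E=109, F=60.
Check: V − E + F = 51 − 109 + 60 = 2.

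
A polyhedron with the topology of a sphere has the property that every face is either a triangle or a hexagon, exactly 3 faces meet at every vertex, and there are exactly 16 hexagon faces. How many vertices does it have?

36

Let x be the number of triangles; then F = 16 + x.
Edge–face incidences: 2E = 6·16 + 3·x = 96 + 3x.
Every vertex has degree 3, so 3V = 2E.
Euler: V − E + F = 2 ⇒ (2E)/3 − E + (16 + x) = 2.
Multiply by 6: 2·(2E) − 3·(2E) + 6·(16 + x) = 12, i.e. 96 + 6x − (96 + 3x) = 12.
Collecting terms: 3x = 12, so x = 4.
Then 2E = 96 + 3·4 = 108, so E = 54, V = 2E/3 = 36, F = 16 + 4 = 20.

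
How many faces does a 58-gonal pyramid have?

A pyramid on an n-gon base has one n-gon and n triangles: V = 58 + 1 = 59, E = 2·58 = 116, F = 58 + 1 = 59.

59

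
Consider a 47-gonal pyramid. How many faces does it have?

A pyramid on an n-gon base has one n-gon and n triangles: V = 47 + 1 = 48, E = 2·47 = 94, F = 47 + 1 = 48.
Check: V − E + F = 48 − 94 + 48 = 2.

48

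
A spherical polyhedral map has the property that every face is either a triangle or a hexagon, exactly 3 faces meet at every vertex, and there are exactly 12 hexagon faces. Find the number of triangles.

4

Let x be the number of triangles; then F = 12 + x.
Edge–face incidences: 2E = 6·12 + 3·x = 72 + 3x.
Every vertex has degree 3, so 3V = 2E.
Euler: V − E + F = 2 ⇒ (2E)/3 − E + (12 + x) = 2.
Multiply by 6: 2·(2E) − 3·(2E) + 6·(12 + x) = 12, i.e. 72 + 6x − (72 + 3x) = 12.
Collecting terms: 3x = 12, so x = 4.
Then 2E = 72 + 3·4 = 84, so E = 42, V = 2E/3 = 28, F = 12 + 4 = 16.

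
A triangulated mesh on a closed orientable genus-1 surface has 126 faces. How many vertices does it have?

χ = 2 − 2·1 = 0, and every face is a triangle so 3F = 2E.
E = 3·126/2 = 189. Then V = 0 + E − F = 0 + 189 − 126 = 63.

63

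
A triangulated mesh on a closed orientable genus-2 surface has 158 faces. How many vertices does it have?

77

χ = 2 − 2·2 = -2, and every face is a triangle so 3F = 2E.
E = 3·158/2 = 237. Then V = -2 + E − F = -2 + 237 − 158 = 77.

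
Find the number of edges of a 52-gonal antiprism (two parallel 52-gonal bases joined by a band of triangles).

An antiprism on an n-gon has two n-gon caps and 2n triangles: V = 2·52 = 104, E = 4·52 = 208, F = 2·52 + 2 = 106.

208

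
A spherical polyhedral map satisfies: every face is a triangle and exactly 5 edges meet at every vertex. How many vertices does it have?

12

Each face has 3 edges and each edge borders two faces, so 2E = 3F.
Each vertex has degree 5, so 5V = 2E and hence V = 3F/5.
Euler: V − E + F = 2 ⇒ (3F/5) − (3F/2) + F = 2.
Multiply by 10: (6 − 15 + 10)F = 20, i.e. 1F = 20.
So F = 20, E = 3·20/2 = 30, V = 3·20/5 = 12.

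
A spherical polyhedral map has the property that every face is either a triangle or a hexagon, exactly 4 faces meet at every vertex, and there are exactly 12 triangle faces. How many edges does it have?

24

Let x be the number of hexagons; then F = 12 + x.
Edge–face incidences: 2E = 3·12 + 6·x = 36 + 6x.
Every vertex has degree 4, so 4V = 2E.
Euler: V − E + F = 2 ⇒ (2E)/4 − E + (12 + x) = 2.
Multiply by 8: 2·(2E) − 4·(2E) + 8·(12 + x) = 16, i.e. 96 + 8x − 2·(36 + 6x) = 16.
Collecting terms: −4x + 24 = 16, so −4x = −8, so x = 2.
Then 2E = 36 + 6·2 = 48, so E = 24, V = 2E/4 = 12, F = 12 + 2 = 14.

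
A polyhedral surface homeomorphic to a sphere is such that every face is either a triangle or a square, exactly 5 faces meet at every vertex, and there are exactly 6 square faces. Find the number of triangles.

32

Let x be the number of triangles; then F = 6 + x.
Edge–face incidences: 2E = 4·6 + 3·x = 24 + 3x.
Every vertex has degree 5, so 5V = 2E.
Euler: V − E + F = 2 ⇒ (2E)/5 − E + (6 + x) = 2.
Multiply by 10: 2·(2E) − 5·(2E) + 10·(6 + x) = 20, i.e. 60 + 10x − 3·(24 + 3x) = 20.
Collecting terms: x − 12 = 20, so x = 32.
Then 2E = 24 + 3·32 = 120, so E = 60, V = 2E/5 = 24, F = 6 + 32 = 38.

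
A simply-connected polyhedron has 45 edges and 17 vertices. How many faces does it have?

30

Here V − E + F = 2.
F = 2 − V + E = 2 − 17 + 45 = 30.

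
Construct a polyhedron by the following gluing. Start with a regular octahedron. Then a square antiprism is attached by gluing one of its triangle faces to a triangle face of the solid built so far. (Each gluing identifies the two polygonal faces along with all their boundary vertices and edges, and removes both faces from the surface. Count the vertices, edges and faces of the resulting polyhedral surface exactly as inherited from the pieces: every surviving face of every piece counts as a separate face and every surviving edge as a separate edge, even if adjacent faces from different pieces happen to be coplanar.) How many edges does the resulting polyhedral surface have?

A regular octahedron: V=6, E=12, F=8.
Attach a square antiprism (V=8, E=16, F=10) along a 3-gon: merge 3 vertices and 3 edges, delete both glued faces → V=11, E=25, F=16.
Check: V − E + F = 11 − 25 + 16 = 2.

25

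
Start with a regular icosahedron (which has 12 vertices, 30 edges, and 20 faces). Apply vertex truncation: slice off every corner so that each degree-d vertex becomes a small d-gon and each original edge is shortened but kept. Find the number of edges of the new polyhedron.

Truncation replaces each original edge-end by a new vertex, so V′ = 2E = 60.
Each original edge survives, and each old vertex of degree d contributes d new edges; summing degrees gives Σd = 2E, so E′ = E + 2E = 3E = 90.
Each original face survives and each original vertex becomes one new face: F′ = F + V = 32.

90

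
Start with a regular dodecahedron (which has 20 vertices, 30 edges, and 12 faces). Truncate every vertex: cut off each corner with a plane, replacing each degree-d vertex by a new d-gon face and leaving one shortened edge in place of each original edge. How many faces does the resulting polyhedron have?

Truncation replaces each original edge-end by a new vertex, so V′ = 2E = 60.
Each original edge survives, and each old vertex of degree d contributes d new edges; summing degrees gives Σd = 2E, so E′ = E + 2E = 3E = 90.
Each original face survives and each original vertex becomes one new face: F′ = F + V = 32.

32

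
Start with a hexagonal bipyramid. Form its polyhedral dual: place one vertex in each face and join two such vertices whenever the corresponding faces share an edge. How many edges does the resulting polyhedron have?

The base solid has V = 8, E = 18, F = 12.
The dual swaps V and F and preserves E: V′ = F = 12, E′ = E = 18, F′ = V = 8.

18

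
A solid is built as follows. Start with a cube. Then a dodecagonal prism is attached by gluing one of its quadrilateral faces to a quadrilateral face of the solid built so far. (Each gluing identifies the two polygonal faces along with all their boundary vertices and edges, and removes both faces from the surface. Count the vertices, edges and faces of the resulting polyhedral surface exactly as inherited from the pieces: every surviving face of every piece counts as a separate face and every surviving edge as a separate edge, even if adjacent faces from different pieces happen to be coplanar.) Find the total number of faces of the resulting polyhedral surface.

A cube: V=8, E=12, F=6.
Attach a dodecagonal prism (V=24, E=36, F=14) along a 4-gon: merge 4 vertices and 4 edges, delete both glued faces → V=28, E=44, F=18.
Check: V − E + F = 28 − 44 + 18 = 2.

18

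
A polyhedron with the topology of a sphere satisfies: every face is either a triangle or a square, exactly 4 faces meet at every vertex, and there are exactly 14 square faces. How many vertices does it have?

20

Let x be the number of triangles; then F = 14 + x.
Edge–face incidences: 2E = 4·14 + 3·x = 56 + 3x.
Every vertex has degree 4, so 4V = 2E.
Euler: V − E + F = 2 ⇒ (2E)/4 − E + (14 + x) = 2.
Multiply by 8: 2·(2E) − 4·(2E) + 8·(14 + x) = 16, i.e. 112 + 8x − 2·(56 + 3x) = 16.
Collecting terms: 2x = 16, so x = 8.
Then 2E = 56 + 3·8 = 80, so E = 40, V = 2E/4 = 20, F = 14 + 8 = 22.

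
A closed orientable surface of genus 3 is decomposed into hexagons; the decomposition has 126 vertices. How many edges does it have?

195

χ = 2 − 2·3 = -4, and every face is a hexagon so 6F = 2E.
V − E + F = -4 with E = 6F/2 gives 126 − (6/2 − 1)·F = -4, so F = 65 and E = 195.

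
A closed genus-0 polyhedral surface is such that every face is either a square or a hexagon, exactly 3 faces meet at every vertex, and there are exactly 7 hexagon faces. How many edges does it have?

33

Let x be the number of squares; then F = 7 + x.
Edge–face incidences: 2E = 6·7 + 4·x = 42 + 4x.
Every vertex has degree 3, so 3V = 2E.
Euler: V − E + F = 2 ⇒ (2E)/3 − E + (7 + x) = 2.
Multiply by 6: 2·(2E) − 3·(2E) + 6·(7 + x) = 12, i.e. 42 + 6x − (42 + 4x) = 12.
Collecting terms: 2x = 12, so x = 6.
Then 2E = 42 + 4·6 = 66, so E = 33, V = 2E/3 = 22, F = 7 + 6 = 13.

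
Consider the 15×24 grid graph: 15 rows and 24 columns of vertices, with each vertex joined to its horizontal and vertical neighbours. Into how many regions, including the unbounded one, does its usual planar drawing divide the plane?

323

The grid has V = 15·24 = 360 vertices and E = 15·23 + 24·14 = 681 edges.
F = 2 − V + E = 2 − 360 + 681 = 323.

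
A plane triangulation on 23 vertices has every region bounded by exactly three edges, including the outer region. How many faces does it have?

In a plane triangulation 3F = 2E and V − E + F = 2, so F = 2V − 4 = 2·23 − 4 = 42.

42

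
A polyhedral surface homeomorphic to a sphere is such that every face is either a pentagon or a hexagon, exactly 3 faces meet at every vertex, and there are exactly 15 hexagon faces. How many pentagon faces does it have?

12

Let x be the number of pentagons; then F = 15 + x.
Edge–face incidences: 2E = 6·15 + 5·x = 90 + 5x.
Every vertex has degree 3, so 3V = 2E.
Euler: V − E + F = 2 ⇒ (2E)/3 − E + (15 + x) = 2.
Multiply by 6: 2·(2E) − 3·(2E) + 6·(15 + x) = 12, i.e. 90 + 6x − (90 + 5x) = 12.
Collecting terms: x = 12.
Then 2E = 90 + 5·12 = 150, so E = 75, V = 2E/3 = 50, F = 15 + 12 = 27.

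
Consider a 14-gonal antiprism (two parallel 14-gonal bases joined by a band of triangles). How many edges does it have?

An antiprism on an n-gon has two n-gon caps and 2n triangles: V = 2·14 = 28, E = 4·14 = 56, F = 2·14 + 2 = 30.
Check: V − E + F = 28 − 56 + 30 = 2.

56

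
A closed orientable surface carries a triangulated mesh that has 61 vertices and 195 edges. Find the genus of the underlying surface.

Every face is a triangle and each edge borders two faces, so 3F = 2·195, giving F = 130.
χ = V − E + F = 61 − 195 + 130 = -4.
For a closed orientable surface χ = 2 − 2g, so g = (2 − (-4))/2 = 3.

3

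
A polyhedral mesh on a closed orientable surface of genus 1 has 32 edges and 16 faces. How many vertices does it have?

16

For a closed orientable surface of genus 1, χ = 2 − 2·1 = 0.
V = 0 + E − F = 0 + 32 − 16 = 16.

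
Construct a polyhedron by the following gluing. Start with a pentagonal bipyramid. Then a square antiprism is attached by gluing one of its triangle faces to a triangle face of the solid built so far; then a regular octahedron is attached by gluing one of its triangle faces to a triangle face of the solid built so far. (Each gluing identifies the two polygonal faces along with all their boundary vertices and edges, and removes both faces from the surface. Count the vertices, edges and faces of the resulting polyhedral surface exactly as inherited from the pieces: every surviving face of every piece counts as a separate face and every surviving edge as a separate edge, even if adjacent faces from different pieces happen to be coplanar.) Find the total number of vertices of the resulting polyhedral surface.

15

A pentagonal bipyramid: V=7, E=15, F=10.
Attach a square antiprism (V=8, E=16, F=10) along a 3-gon: merge 3 vertices and 3 edges, delete both glued faces → V=12, E=28, F=18.
Attach a regular octahedron (V=6, E=12, F=8) along a 3-gon: merge 3 vertices and 3 edges, delete both glued faces → V=15, E=37, F=24.
Check: V − E + F = 15 − 37 + 24 = 2.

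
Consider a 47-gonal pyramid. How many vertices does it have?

A pyramid on an n-gon base has one n-gon and n triangles: V = 47 + 1 = 48, E = 2·47 = 94, F = 47 + 1 = 48.

48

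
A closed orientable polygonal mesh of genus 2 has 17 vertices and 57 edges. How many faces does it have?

38

For a closed orientable surface of genus 2, χ = 2 − 2·2 = -2.
F = -2 − V + E = -2 − 17 + 57 = 38.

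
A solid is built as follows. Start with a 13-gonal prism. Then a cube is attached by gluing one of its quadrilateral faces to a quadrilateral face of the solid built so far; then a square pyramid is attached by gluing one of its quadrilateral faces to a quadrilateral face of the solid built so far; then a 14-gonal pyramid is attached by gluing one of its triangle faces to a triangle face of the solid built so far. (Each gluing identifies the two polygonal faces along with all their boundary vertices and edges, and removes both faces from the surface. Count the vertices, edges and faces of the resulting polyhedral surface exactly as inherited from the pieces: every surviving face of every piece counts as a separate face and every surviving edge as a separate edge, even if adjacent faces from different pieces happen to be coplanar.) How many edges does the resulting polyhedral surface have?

76

A 13-gonal prism: V=26, E=39, F=15.
Attach a cube (V=8, E=12, F=6) along a 4-gon: merge 4 vertices and 4 edges, delete both glued faces → V=30, E=47, F=19.
Attach a square pyramid (V=5, E=8, F=5) along a 4-gon: merge 4 vertices and 4 edges, delete both glued faces → V=31, E=51, F=22.
Attach a 14-gonal pyramid (V=15, E=28, F=15) along a 3-gon: merge 3 vertices and 3 edges, delete both glued faces → V=43, E=76, F=35.
Check: V − E + F = 43 − 76 + 35 = 2.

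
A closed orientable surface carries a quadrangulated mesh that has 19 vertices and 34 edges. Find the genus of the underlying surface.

Every face is a square and each edge borders two faces, so 4F = 2·34, giving F = 17.
χ = V − E + F = 19 − 34 + 17 = 2.
For a closed orientable surface χ = 2 − 2g, so g = (2 − (2))/2 = 0.

0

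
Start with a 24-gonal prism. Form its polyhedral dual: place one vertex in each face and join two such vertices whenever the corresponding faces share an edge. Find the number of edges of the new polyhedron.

72

The base solid has V = 48, E = 72, F = 26.
The dual swaps V and F and preserves E: V′ = F = 26, E′ = E = 72, F′ = V = 48.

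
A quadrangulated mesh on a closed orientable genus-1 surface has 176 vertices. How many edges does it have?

χ = 2 − 2·1 = 0, and every face is a square so 4F = 2E.
V − E + F = 0 with E = 4F/2 gives 176 − (4/2 − 1)·F = 0, so F = 176 and E = 352.

352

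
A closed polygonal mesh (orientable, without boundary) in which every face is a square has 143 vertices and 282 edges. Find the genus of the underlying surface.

0

Every face is a square and each edge borders two faces, so 4F = 2·282, giving F = 141.
χ = V − E + F = 143 − 282 + 141 = 2.
For a closed orientable surface χ = 2 − 2g, so g = (2 − (2))/2 = 0.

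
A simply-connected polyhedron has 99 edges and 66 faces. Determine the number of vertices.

35

Here V − E + F = 2.
V = 2 + E − F = 2 + 99 − 66 = 35.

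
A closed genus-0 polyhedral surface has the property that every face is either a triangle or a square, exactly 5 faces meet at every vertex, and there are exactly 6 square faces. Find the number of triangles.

Let x be the number of triangles; then F = 6 + x.
Edge–face incidences: 2E = 4·6 + 3·x = 24 + 3x.
Every vertex has degree 5, so 5V = 2E.
Euler: V − E + F = 2 ⇒ (2E)/5 − E + (6 + x) = 2.
Multiply by 10: 2·(2E) − 5·(2E) + 10·(6 + x) = 20, i.e. 60 + 10x − 3·(24 + 3x) = 20.
Collecting terms: x − 12 = 20, so x = 32.
Then 2E = 24 + 3·32 = 120, so E = 60, V = 2E/5 = 24, F = 6 + 32 = 38.

32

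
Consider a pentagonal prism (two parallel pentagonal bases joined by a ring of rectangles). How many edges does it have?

A prism on an n-gon has two n-gon bases and n rectangular sides: V = 2·5 = 10, E = 3·5 = 15, F = 5 + 2 = 7.

15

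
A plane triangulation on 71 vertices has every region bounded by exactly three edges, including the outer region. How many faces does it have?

In a plane triangulation 3F = 2E and V − E + F = 2, so F = 2V − 4 = 2·71 − 4 = 138.

138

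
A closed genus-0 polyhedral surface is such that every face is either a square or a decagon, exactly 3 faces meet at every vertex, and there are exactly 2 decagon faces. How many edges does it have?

30

Let x be the number of squares; then F = 2 + x.
Edge–face incidences: 2E = 10·2 + 4·x = 20 + 4x.
Every vertex has degree 3, so 3V = 2E.
Euler: V − E + F = 2 ⇒ (2E)/3 − E + (2 + x) = 2.
Multiply by 6: 2·(2E) − 3·(2E) + 6·(2 + x) = 12, i.e. 12 + 6x − (20 + 4x) = 12.
Collecting terms: 2x − 8 = 12, so 2x = 20, so x = 10.
Then 2E = 20 + 4·10 = 60, so E = 30, V = 2E/3 = 20, F = 2 + 10 = 12.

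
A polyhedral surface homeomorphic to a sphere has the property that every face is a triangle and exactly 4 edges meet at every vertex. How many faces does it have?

8

Each face has 3 edges and each edge borders two faces, so 2E = 3F.
Each vertex has degree 4, so 4V = 2E and hence V = 3F/4.
Euler: V − E + F = 2 ⇒ (3F/4) − (3F/2) + F = 2.
Multiply by 8: (6 − 12 + 8)F = 16, i.e. 2F = 16.
So F = 8, E = 3·8/2 = 12, V = 3·8/4 = 6.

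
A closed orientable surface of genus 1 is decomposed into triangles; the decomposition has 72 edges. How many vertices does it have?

24

χ = 2 − 2·1 = 0, and every face is a triangle so 3F = 2E.
F = 2E/3 = 48. Then V = 0 + E − F = 0 + 72 − 48 = 24.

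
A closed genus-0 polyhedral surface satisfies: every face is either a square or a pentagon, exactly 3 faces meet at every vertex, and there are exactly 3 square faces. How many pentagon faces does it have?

6

Let x be the number of pentagons; then F = 3 + x.
Edge–face incidences: 2E = 4·3 + 5·x = 12 + 5x.
Every vertex has degree 3, so 3V = 2E.
Euler: V − E + F = 2 ⇒ (2E)/3 − E + (3 + x) = 2.
Multiply by 6: 2·(2E) − 3·(2E) + 6·(3 + x) = 12, i.e. 18 + 6x − (12 + 5x) = 12.
Collecting terms: x + 6 = 12, so x = 6.
Then 2E = 12 + 5·6 = 42, so E = 21, V = 2E/3 = 14, F = 3 + 6 = 9.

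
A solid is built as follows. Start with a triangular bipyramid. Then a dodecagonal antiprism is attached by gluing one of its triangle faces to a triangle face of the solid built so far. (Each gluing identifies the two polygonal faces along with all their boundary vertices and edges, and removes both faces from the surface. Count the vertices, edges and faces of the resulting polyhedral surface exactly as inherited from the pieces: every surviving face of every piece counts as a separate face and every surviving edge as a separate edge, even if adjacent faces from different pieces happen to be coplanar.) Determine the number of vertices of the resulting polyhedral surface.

26

A triangular bipyramid: V=5, E=9, F=6.
Attach a dodecagonal antiprism (V=24, E=48, F=26) along a 3-gon: merge 3 vertices and 3 edges, delete both glued faces → V=26, E=54, F=30.
Check: V − E + F = 26 − 54 + 30 = 2.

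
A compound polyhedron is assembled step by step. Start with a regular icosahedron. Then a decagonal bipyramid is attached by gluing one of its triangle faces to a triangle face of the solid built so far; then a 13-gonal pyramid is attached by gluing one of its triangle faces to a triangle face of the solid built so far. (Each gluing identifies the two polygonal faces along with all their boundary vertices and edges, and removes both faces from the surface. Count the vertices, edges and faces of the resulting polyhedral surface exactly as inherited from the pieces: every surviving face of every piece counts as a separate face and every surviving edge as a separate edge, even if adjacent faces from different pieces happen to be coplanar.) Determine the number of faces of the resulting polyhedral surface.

50

A regular icosahedron: V=12, E=30, F=20.
Attach a decagonal bipyramid (V=12, E=30, F=20) along a 3-gon: merge 3 vertices and 3 edges, delete both glued faces → V=21, E=57, F=38.
Attach a 13-gonal pyramid (V=14, E=26, F=14) along a 3-gon: merge 3 vertices and 3 edges, delete both glued faces → V=32, E=80, F=50.
Check: V − E + F = 32 − 80 + 50 = 2.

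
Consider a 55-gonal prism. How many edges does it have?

A prism on an n-gon has two n-gon bases and n rectangular sides: V = 2·55 = 110, E = 3·55 = 165, F = 55 + 2 = 57.

165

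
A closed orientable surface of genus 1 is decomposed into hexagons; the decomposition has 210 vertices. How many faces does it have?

χ = 2 − 2·1 = 0, and every face is a hexagon so 6F = 2E.
V − E + F = 0 with E = 6F/2 gives 210 − (6/2 − 1)·F = 0, so F = 105 and E = 315.

105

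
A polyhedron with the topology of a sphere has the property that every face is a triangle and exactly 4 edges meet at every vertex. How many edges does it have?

12

Each face has 3 edges and each edge borders two faces, so 2E = 3F.
Each vertex has degree 4, so 4V = 2E and hence V = 3F/4.
Euler: V − E + F = 2 ⇒ (3F/4) − (3F/2) + F = 2.
Multiply by 8: (6 − 12 + 8)F = 16, i.e. 2F = 16.
So F = 8, E = 3·8/2 = 12, V = 3·8/4 = 6.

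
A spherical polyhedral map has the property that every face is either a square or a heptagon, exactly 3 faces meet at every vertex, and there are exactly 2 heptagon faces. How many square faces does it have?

Let x be the number of squares; then F = 2 + x.
Edge–face incidences: 2E = 7·2 + 4·x = 14 + 4x.
Every vertex has degree 3, so 3V = 2E.
Euler: V − E + F = 2 ⇒ (2E)/3 − E + (2 + x) = 2.
Multiply by 6: 2·(2E) − 3·(2E) + 6·(2 + x) = 12, i.e. 12 + 6x − (14 + 4x) = 12.
Collecting terms: 2x − 2 = 12, so 2x = 14, so x = 7.
Then 2E = 14 + 4·7 = 42, so E = 21, V = 2E/3 = 14, F = 2 + 7 = 9.

7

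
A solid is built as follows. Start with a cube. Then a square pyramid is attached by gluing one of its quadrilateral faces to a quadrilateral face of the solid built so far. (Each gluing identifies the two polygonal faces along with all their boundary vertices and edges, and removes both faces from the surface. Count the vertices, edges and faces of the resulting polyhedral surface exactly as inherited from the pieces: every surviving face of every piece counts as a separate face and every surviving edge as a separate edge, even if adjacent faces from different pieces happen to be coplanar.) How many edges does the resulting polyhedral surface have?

16

A cube: V=8, E=12, F=6.
Attach a square pyramid (V=5, E=8, F=5) along a 4-gon: merge 4 vertices and 4 edges, delete both glued faces → V=9, E=16, F=9.
Check: V − E + F = 9 − 16 + 9 = 2.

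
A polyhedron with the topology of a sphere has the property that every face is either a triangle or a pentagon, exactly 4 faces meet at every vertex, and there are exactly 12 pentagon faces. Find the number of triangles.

20

Let x be the number of triangles; then F = 12 + x.
Edge–face incidences: 2E = 5·12 + 3·x = 60 + 3x.
Every vertex has degree 4, so 4V = 2E.
Euler: V − E + F = 2 ⇒ (2E)/4 − E + (12 + x) = 2.
Multiply by 8: 2·(2E) − 4·(2E) + 8·(12 + x) = 16, i.e. 96 + 8x − 2·(60 + 3x) = 16.
Collecting terms: 2x − 24 = 16, so 2x = 40, so x = 20.
Then 2E = 60 + 3·20 = 120, so E = 60, V = 2E/4 = 30, F = 12 + 20 = 32.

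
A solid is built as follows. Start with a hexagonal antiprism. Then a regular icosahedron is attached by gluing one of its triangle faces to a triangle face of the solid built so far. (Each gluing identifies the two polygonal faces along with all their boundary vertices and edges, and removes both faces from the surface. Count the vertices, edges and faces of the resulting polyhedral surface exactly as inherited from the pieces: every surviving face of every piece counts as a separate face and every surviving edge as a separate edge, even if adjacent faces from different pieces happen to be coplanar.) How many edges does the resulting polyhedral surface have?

A hexagonal antiprism: V=12, E=24, F=14.
Attach a regular icosahedron (V=12, E=30, F=20) along a 3-gon: merge 3 vertices and 3 edges, delete both glued faces → V=21, E=51, F=32.
Check: V − E + F = 21 − 51 + 32 = 2.

51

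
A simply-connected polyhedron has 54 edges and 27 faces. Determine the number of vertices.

Here V − E + F = 2.
V = 2 + E − F = 2 + 54 − 27 = 29.

29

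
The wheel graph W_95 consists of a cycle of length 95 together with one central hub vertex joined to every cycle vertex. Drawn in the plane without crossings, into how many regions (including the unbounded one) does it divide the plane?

96

W_95 has V = 95 + 1 = 96 vertices and E = 2·95 = 190 edges.
By Euler's formula F = 2 − V + E = 2 − 96 + 190 = 96.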